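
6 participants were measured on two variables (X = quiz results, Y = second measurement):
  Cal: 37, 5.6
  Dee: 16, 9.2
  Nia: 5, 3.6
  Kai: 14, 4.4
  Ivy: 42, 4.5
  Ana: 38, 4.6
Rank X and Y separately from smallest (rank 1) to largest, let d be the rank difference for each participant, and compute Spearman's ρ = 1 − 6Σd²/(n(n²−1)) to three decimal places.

0.429

Ranks of variable 1: 4, 3, 1, 2, 6, 5
Ranks of variable 2: 5, 6, 1, 2, 3, 4
d = r₁ − r₂: -1, -3, 0, 0, 3, 1
d²: 1, 9, 0, 0, 9, 1; Σd² = 20
ρ = 1 − 6·20/(6·35) = 1 − 120/210 = 0.429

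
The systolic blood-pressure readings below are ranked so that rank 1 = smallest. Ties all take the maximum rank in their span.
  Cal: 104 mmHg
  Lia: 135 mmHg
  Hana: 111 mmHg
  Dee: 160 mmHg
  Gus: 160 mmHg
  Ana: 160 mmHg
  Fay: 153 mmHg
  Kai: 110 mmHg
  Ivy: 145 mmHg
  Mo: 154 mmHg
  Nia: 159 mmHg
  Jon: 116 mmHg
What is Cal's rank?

Sorted (ascending): 104, 110, 111, 116, 135, 145, 153, 154, 159, 160, 160, 160
The 3 values of 160 occupy positions 10–12 → each gets rank 12.
Cal has value 104 mmHg → rank 1.

1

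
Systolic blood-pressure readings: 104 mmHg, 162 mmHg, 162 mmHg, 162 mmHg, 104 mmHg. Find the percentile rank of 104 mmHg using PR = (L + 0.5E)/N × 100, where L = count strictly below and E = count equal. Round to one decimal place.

N = 5.
Strictly below 104: 0. Equal to 104: 2.
PR = (0 + 0.5·2)/5 × 100 = 20.0

20.0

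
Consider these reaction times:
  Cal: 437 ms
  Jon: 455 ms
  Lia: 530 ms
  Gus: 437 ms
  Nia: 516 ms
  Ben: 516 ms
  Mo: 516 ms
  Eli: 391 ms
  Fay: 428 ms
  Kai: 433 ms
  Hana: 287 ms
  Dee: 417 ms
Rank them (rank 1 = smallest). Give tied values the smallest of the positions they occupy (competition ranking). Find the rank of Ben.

Sorted (ascending): 287, 391, 417, 428, 433, 437, 437, 455, 516, 516, 516, 530
The 2 values of 437 occupy positions 6–7 → each gets rank 6.
The 3 values of 516 occupy positions 9–11 → each gets rank 9.
Ben has value 516 ms → rank 9.

9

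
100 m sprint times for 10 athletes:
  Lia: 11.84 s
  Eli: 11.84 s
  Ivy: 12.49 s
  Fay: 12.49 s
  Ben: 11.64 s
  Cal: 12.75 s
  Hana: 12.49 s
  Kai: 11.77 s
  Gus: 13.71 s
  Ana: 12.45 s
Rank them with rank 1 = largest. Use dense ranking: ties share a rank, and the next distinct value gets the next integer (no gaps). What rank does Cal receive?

2

Sorted (descending): 13.71, 12.75, 12.49, 12.49, 12.49, 12.45, 11.84, 11.84, 11.77, 11.64
The 3 values of 12.49 share dense rank 3.
The 2 values of 11.84 share dense rank 5.
Remaining distinct values take the next consecutive integers.
Cal has value 12.75 s → rank 2.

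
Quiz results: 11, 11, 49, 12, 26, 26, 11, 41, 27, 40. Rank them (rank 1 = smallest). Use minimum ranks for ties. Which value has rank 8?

40

Sorted (ascending): 11, 11, 11, 12, 26, 26, 27, 40, 41, 49
The 3 values of 11 occupy positions 1–3 → each gets rank 1.
The 2 values of 26 occupy positions 5–6 → each gets rank 5.
Rank 8 → value 40.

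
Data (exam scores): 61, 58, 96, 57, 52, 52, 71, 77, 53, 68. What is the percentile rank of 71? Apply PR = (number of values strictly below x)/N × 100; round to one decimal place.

70.0

N = 10.
Strictly below 71: 7. Equal to 71: 1.
PR = 7/10 × 100 = 70.0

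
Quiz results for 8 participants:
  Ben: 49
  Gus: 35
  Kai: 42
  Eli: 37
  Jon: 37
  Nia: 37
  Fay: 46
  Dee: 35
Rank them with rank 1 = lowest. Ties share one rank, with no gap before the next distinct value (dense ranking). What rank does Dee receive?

Sorted (ascending): 35, 35, 37, 37, 37, 42, 46, 49
The 2 values of 35 share dense rank 1.
The 3 values of 37 share dense rank 2.
Remaining distinct values take the next consecutive integers.
Dee has value 35 → rank 1.

1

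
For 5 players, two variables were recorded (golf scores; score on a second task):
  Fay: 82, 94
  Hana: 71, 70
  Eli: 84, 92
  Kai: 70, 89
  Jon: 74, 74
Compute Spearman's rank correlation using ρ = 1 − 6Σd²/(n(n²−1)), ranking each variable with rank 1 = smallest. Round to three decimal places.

0.600

Ranks of variable 1: 4, 2, 5, 1, 3
Ranks of variable 2: 5, 1, 4, 3, 2
d = r₁ − r₂: -1, 1, 1, -2, 1
d²: 1, 1, 1, 4, 1; Σd² = 8
ρ = 1 − 6·8/(5·24) = 1 − 48/120 = 0.600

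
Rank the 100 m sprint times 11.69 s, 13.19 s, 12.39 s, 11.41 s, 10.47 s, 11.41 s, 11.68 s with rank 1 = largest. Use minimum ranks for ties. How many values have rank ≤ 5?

Sorted (descending): 13.19, 12.39, 11.69, 11.68, 11.41, 11.41, 10.47
The 2 values of 11.41 occupy positions 5–6 → each gets rank 5.
Ranks ≤ 5: {1, 2, 3, 4, 5, 5} → 6 values.

6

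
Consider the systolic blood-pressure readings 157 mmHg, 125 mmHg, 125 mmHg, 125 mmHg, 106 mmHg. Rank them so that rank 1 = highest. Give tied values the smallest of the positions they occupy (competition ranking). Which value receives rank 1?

157

Sorted (descending): 157, 125, 125, 125, 106
The 3 values of 125 occupy positions 2–4 → each gets rank 2.
Rank 1 → value 157.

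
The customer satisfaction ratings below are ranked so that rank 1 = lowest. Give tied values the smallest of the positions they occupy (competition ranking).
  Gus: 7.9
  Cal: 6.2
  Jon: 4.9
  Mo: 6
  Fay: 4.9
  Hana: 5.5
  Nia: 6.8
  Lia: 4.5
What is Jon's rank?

Sorted (ascending): 4.5, 4.9, 4.9, 5.5, 6, 6.2, 6.8, 7.9
The 2 values of 4.9 occupy positions 2–3 → each gets rank 2.
Jon has value 4.9 → rank 2.

2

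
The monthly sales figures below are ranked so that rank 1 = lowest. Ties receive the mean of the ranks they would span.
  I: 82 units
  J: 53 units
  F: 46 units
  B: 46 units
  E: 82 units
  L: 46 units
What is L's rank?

2

Sorted (ascending): 46, 46, 46, 53, 82, 82
The 3 values of 46 occupy positions 1–3 → average rank 2.
The 2 values of 82 occupy positions 5–6 → average rank (5+6)/2 = 5.5.
L has value 46 units → rank 2.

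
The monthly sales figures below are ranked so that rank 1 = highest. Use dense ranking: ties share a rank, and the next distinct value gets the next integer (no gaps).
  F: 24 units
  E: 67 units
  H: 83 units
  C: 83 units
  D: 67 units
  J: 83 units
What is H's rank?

1

Sorted (descending): 83, 83, 83, 67, 67, 24
The 3 values of 83 share dense rank 1.
The 2 values of 67 share dense rank 2.
Remaining distinct values take the next consecutive integers.
H has value 83 units → rank 1.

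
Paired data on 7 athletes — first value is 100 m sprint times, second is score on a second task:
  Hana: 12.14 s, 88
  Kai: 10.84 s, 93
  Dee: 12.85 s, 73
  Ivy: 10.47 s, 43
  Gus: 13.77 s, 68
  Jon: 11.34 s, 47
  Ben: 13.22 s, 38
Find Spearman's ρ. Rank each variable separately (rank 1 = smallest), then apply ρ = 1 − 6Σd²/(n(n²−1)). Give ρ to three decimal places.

-0.143

Ranks of variable 1: 4, 2, 5, 1, 7, 3, 6
Ranks of variable 2: 6, 7, 5, 2, 4, 3, 1
d = r₁ − r₂: -2, -5, 0, -1, 3, 0, 5
d²: 4, 25, 0, 1, 9, 0, 25; Σd² = 64
ρ = 1 − 6·64/(7·48) = 1 − 384/336 = -0.143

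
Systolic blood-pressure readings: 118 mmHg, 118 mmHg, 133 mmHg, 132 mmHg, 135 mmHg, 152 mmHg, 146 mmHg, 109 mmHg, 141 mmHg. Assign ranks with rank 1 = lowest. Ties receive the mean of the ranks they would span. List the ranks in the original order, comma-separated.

Sorted (ascending): 109, 118, 118, 132, 133, 135, 141, 146, 152
The 2 values of 118 occupy positions 2–3 → average rank (2+3)/2 = 2.5.

2.5, 2.5, 5, 4, 6, 9, 8, 1, 7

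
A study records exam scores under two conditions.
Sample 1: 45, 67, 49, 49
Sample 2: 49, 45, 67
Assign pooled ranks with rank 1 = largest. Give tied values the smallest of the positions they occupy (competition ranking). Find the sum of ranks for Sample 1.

13

Sorted (descending): 67, 67, 49, 49, 49, 45, 45
The 2 values of 67 occupy positions 1–2 → each gets rank 1.
The 3 values of 49 occupy positions 3–5 → each gets rank 3.
The 2 values of 45 occupy positions 6–7 → each gets rank 6.
Sample 1 values → pooled ranks: 45→6, 67→1, 49→3, 49→3
Rank sum = 6 + 1 + 3 + 3 = 13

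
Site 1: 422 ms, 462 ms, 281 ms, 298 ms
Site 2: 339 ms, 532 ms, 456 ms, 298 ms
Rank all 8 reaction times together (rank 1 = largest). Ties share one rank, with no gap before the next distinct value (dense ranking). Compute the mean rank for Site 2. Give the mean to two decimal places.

Sorted (descending): 532, 462, 456, 422, 339, 298, 298, 281
The 2 values of 298 share dense rank 6.
Remaining distinct values take the next consecutive integers.
Site 2 values → pooled ranks: 339→5, 532→1, 456→3, 298→6
Mean rank = (5 + 1 + 3 + 6) / 4 = 3.75

3.75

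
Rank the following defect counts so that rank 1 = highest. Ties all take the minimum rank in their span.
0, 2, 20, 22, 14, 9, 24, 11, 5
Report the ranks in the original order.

9, 8, 3, 2, 4, 6, 1, 5, 7

Sorted (descending): 24, 22, 20, 14, 11, 9, 5, 2, 0
No ties — each value takes its position as its rank.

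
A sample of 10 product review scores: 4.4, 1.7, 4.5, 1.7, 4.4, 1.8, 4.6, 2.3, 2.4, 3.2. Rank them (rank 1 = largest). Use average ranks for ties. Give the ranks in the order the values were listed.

3.5, 9.5, 2, 9.5, 3.5, 8, 1, 7, 6, 5

Sorted (descending): 4.6, 4.5, 4.4, 4.4, 3.2, 2.4, 2.3, 1.8, 1.7, 1.7
The 2 values of 4.4 occupy positions 3–4 → average rank (3+4)/2 = 3.5.
The 2 values of 1.7 occupy positions 9–10 → average rank (9+10)/2 = 9.5.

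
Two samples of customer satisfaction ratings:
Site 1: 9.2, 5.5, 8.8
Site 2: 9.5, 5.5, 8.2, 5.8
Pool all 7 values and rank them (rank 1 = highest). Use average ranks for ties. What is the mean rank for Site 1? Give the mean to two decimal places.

Sorted (descending): 9.5, 9.2, 8.8, 8.2, 5.8, 5.5, 5.5
The 2 values of 5.5 occupy positions 6–7 → average rank (6+7)/2 = 6.5.
Site 1 values → pooled ranks: 9.2→2, 5.5→6.5, 8.8→3
Mean rank = (2 + 6.5 + 3) / 3 = 3.83

3.83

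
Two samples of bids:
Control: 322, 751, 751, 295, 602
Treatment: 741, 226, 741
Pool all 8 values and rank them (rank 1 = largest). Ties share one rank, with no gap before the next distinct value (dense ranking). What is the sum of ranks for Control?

Sorted (descending): 751, 751, 741, 741, 602, 322, 295, 226
The 2 values of 751 share dense rank 1.
The 2 values of 741 share dense rank 2.
Remaining distinct values take the next consecutive integers.
Control values → pooled ranks: 322→4, 751→1, 751→1, 295→5, 602→3
Rank sum = 4 + 1 + 1 + 5 + 3 = 14

14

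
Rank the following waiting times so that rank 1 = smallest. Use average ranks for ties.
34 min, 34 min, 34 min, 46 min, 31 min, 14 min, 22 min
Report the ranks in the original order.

Sorted (ascending): 14, 22, 31, 34, 34, 34, 46
The 3 values of 34 occupy positions 4–6 → average rank 5.

5, 5, 5, 7, 3, 1, 2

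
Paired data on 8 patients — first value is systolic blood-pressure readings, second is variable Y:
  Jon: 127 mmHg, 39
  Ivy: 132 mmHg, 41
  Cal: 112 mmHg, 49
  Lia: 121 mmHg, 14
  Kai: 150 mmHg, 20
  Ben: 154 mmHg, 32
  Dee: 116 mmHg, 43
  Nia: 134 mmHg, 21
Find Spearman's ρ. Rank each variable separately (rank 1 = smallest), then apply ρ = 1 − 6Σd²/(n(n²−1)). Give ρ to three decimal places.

-0.548

Ranks of variable 1: 4, 5, 1, 3, 7, 8, 2, 6
Ranks of variable 2: 5, 6, 8, 1, 2, 4, 7, 3
d = r₁ − r₂: -1, -1, -7, 2, 5, 4, -5, 3
d²: 1, 1, 49, 4, 25, 16, 25, 9; Σd² = 130
ρ = 1 − 6·130/(8·63) = 1 − 780/504 = -0.548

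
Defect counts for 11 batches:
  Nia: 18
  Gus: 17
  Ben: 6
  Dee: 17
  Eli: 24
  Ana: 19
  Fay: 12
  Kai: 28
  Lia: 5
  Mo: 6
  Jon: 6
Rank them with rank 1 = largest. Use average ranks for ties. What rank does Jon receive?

9

Sorted (descending): 28, 24, 19, 18, 17, 17, 12, 6, 6, 6, 5
The 2 values of 17 occupy positions 5–6 → average rank (5+6)/2 = 5.5.
The 3 values of 6 occupy positions 8–10 → average rank 9.
Jon has value 6 → rank 9.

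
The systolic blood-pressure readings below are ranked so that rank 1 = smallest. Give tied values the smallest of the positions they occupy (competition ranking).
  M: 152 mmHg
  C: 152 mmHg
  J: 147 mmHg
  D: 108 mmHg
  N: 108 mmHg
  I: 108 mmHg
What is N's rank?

1

Sorted (ascending): 108, 108, 108, 147, 152, 152
The 3 values of 108 occupy positions 1–3 → each gets rank 1.
The 2 values of 152 occupy positions 5–6 → each gets rank 5.
N has value 108 mmHg → rank 1.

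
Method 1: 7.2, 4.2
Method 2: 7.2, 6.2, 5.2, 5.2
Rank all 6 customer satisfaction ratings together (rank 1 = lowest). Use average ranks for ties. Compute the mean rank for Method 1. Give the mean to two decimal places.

3.25

Sorted (ascending): 4.2, 5.2, 5.2, 6.2, 7.2, 7.2
The 2 values of 5.2 occupy positions 2–3 → average rank (2+3)/2 = 2.5.
The 2 values of 7.2 occupy positions 5–6 → average rank (5+6)/2 = 5.5.
Method 1 values → pooled ranks: 7.2→5.5, 4.2→1
Mean rank = (5.5 + 1) / 2 = 3.25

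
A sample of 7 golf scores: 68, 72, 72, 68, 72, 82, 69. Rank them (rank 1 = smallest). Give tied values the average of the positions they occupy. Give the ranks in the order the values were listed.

1.5, 5, 5, 1.5, 5, 7, 3

Sorted (ascending): 68, 68, 69, 72, 72, 72, 82
The 2 values of 68 occupy positions 1–2 → average rank (1+2)/2 = 1.5.
The 3 values of 72 occupy positions 4–6 → average rank 5.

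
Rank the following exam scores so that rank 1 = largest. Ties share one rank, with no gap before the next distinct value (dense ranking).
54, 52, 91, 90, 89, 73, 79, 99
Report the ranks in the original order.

7, 8, 2, 3, 4, 6, 5, 1

Sorted (descending): 99, 91, 90, 89, 79, 73, 54, 52
No ties — each value takes its position as its rank.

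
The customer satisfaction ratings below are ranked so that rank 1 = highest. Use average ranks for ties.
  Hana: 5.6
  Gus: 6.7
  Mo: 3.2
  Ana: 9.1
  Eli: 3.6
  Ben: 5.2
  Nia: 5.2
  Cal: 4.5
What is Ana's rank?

Sorted (descending): 9.1, 6.7, 5.6, 5.2, 5.2, 4.5, 3.6, 3.2
The 2 values of 5.2 occupy positions 4–5 → average rank (4+5)/2 = 4.5.
Ana has value 9.1 → rank 1.

1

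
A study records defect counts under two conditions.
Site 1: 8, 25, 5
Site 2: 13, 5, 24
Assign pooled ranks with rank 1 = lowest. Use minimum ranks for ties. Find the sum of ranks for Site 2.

Sorted (ascending): 5, 5, 8, 13, 24, 25
The 2 values of 5 occupy positions 1–2 → each gets rank 1.
Site 2 values → pooled ranks: 13→4, 5→1, 24→5
Rank sum = 4 + 1 + 5 = 10

10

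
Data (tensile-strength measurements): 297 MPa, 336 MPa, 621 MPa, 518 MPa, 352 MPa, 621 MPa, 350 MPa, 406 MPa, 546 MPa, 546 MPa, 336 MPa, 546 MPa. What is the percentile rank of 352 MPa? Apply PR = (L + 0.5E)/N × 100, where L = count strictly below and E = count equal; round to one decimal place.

N = 12.
Strictly below 352: 4. Equal to 352: 1.
PR = (4 + 0.5·1)/12 × 100 = 37.5

37.5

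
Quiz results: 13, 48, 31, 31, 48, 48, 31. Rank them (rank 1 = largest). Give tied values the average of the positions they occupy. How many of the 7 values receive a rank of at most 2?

Sorted (descending): 48, 48, 48, 31, 31, 31, 13
The 3 values of 48 occupy positions 1–3 → average rank 2.
The 3 values of 31 occupy positions 4–6 → average rank 5.
Ranks ≤ 2: {2, 2, 2} → 3 values.

3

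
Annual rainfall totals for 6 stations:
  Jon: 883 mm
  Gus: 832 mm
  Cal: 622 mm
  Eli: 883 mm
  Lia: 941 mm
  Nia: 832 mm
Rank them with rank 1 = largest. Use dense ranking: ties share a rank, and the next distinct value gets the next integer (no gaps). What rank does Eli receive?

Sorted (descending): 941, 883, 883, 832, 832, 622
The 2 values of 883 share dense rank 2.
The 2 values of 832 share dense rank 3.
Remaining distinct values take the next consecutive integers.
Eli has value 883 mm → rank 2.

2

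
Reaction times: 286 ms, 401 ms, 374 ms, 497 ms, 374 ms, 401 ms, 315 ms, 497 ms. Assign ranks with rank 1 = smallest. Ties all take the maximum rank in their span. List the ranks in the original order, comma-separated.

1, 6, 4, 8, 4, 6, 2, 8

Sorted (ascending): 286, 315, 374, 374, 401, 401, 497, 497
The 2 values of 374 occupy positions 3–4 → each gets rank 4.
The 2 values of 401 occupy positions 5–6 → each gets rank 6.
The 2 values of 497 occupy positions 7–8 → each gets rank 8.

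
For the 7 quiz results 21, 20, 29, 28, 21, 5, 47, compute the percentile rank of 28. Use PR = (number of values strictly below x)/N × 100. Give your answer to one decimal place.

57.1

N = 7.
Strictly below 28: 4. Equal to 28: 1.
PR = 4/7 × 100 = 57.1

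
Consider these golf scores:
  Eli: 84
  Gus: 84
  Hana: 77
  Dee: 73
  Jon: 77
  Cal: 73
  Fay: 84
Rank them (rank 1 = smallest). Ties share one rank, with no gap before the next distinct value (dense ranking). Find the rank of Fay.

3

Sorted (ascending): 73, 73, 77, 77, 84, 84, 84
The 2 values of 73 share dense rank 1.
The 2 values of 77 share dense rank 2.
The 3 values of 84 share dense rank 3.
Fay has value 84 → rank 3.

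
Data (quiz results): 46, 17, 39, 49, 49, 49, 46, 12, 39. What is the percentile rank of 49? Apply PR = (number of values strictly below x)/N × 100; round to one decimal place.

66.7

N = 9.
Strictly below 49: 6. Equal to 49: 3.
PR = 6/9 × 100 = 66.7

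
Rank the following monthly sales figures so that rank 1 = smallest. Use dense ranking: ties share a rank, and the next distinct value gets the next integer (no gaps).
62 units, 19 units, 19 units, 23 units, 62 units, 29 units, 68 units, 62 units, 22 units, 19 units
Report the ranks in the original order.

5, 1, 1, 3, 5, 4, 6, 5, 2, 1

Sorted (ascending): 19, 19, 19, 22, 23, 29, 62, 62, 62, 68
The 3 values of 19 share dense rank 1.
The 3 values of 62 share dense rank 5.
Remaining distinct values take the next consecutive integers.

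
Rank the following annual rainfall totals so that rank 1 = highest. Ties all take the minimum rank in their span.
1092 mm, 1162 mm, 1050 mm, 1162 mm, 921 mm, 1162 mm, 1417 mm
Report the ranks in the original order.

5, 2, 6, 2, 7, 2, 1

Sorted (descending): 1417, 1162, 1162, 1162, 1092, 1050, 921
The 3 values of 1162 occupy positions 2–4 → each gets rank 2.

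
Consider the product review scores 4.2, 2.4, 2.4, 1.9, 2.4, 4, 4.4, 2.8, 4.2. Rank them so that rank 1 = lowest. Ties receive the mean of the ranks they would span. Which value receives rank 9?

Sorted (ascending): 1.9, 2.4, 2.4, 2.4, 2.8, 4, 4.2, 4.2, 4.4
The 3 values of 2.4 occupy positions 2–4 → average rank 3.
The 2 values of 4.2 occupy positions 7–8 → average rank (7+8)/2 = 7.5.
Rank 9 → value 4.4.

4.4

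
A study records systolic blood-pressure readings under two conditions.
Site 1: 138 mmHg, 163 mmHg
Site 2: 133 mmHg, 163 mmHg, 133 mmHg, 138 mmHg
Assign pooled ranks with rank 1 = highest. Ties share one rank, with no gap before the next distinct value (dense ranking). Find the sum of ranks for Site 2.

9

Sorted (descending): 163, 163, 138, 138, 133, 133
The 2 values of 163 share dense rank 1.
The 2 values of 138 share dense rank 2.
The 2 values of 133 share dense rank 3.
Site 2 values → pooled ranks: 133→3, 163→1, 133→3, 138→2
Rank sum = 3 + 1 + 3 + 2 = 9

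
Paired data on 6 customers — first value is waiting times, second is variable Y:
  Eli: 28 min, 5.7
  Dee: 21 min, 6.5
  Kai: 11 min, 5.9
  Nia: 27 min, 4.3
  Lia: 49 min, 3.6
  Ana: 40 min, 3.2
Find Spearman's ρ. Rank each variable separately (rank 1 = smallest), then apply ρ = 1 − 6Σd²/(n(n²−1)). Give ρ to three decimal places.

Ranks of variable 1: 4, 2, 1, 3, 6, 5
Ranks of variable 2: 4, 6, 5, 3, 2, 1
d = r₁ − r₂: 0, -4, -4, 0, 4, 4
d²: 0, 16, 16, 0, 16, 16; Σd² = 64
ρ = 1 − 6·64/(6·35) = 1 − 384/210 = -0.829

-0.829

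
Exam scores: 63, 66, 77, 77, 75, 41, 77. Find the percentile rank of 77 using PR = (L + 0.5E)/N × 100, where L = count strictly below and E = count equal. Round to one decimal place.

78.6

N = 7.
Strictly below 77: 4. Equal to 77: 3.
PR = (4 + 0.5·3)/7 × 100 = 78.6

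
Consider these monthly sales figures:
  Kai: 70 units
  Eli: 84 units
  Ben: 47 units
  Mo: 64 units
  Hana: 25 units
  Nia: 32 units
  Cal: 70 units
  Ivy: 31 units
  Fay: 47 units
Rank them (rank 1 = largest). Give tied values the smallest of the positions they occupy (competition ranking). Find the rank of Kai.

Sorted (descending): 84, 70, 70, 64, 47, 47, 32, 31, 25
The 2 values of 70 occupy positions 2–3 → each gets rank 2.
The 2 values of 47 occupy positions 5–6 → each gets rank 5.
Kai has value 70 units → rank 2.

2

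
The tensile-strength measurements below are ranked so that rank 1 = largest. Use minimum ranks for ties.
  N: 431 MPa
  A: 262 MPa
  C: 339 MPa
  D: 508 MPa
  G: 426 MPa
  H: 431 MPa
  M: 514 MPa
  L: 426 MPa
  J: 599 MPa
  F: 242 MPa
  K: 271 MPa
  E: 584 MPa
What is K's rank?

10

Sorted (descending): 599, 584, 514, 508, 431, 431, 426, 426, 339, 271, 262, 242
The 2 values of 431 occupy positions 5–6 → each gets rank 5.
The 2 values of 426 occupy positions 7–8 → each gets rank 7.
K has value 271 MPa → rank 10.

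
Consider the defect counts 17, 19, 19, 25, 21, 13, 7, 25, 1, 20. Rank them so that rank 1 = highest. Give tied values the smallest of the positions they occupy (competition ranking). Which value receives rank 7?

Sorted (descending): 25, 25, 21, 20, 19, 19, 17, 13, 7, 1
The 2 values of 25 occupy positions 1–2 → each gets rank 1.
The 2 values of 19 occupy positions 5–6 → each gets rank 5.
Rank 7 → value 17.

17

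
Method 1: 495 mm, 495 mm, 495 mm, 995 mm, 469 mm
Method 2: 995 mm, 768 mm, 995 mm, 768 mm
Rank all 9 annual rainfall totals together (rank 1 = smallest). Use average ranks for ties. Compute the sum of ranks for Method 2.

27

Sorted (ascending): 469, 495, 495, 495, 768, 768, 995, 995, 995
The 3 values of 495 occupy positions 2–4 → average rank 3.
The 2 values of 768 occupy positions 5–6 → average rank (5+6)/2 = 5.5.
The 3 values of 995 occupy positions 7–9 → average rank 8.
Method 2 values → pooled ranks: 995→8, 768→5.5, 995→8, 768→5.5
Rank sum = 8 + 5.5 + 8 + 5.5 = 27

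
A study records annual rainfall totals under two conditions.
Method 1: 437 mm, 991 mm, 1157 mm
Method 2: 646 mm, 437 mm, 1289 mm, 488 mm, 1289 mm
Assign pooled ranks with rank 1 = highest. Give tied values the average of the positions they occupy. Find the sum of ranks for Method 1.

14.5

Sorted (descending): 1289, 1289, 1157, 991, 646, 488, 437, 437
The 2 values of 1289 occupy positions 1–2 → average rank (1+2)/2 = 1.5.
The 2 values of 437 occupy positions 7–8 → average rank (7+8)/2 = 7.5.
Method 1 values → pooled ranks: 437→7.5, 991→4, 1157→3
Rank sum = 7.5 + 4 + 3 = 14.5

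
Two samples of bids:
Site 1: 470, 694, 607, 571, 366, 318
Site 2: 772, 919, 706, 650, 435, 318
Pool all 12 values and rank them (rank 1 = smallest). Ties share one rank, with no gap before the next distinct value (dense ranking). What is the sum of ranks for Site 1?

Sorted (ascending): 318, 318, 366, 435, 470, 571, 607, 650, 694, 706, 772, 919
The 2 values of 318 share dense rank 1.
Remaining distinct values take the next consecutive integers.
Site 1 values → pooled ranks: 470→4, 694→8, 607→6, 571→5, 366→2, 318→1
Rank sum = 4 + 8 + 6 + 5 + 2 + 1 = 26

26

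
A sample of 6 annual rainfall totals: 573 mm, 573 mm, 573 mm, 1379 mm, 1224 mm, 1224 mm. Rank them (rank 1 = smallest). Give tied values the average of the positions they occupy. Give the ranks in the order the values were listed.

2, 2, 2, 6, 4.5, 4.5

Sorted (ascending): 573, 573, 573, 1224, 1224, 1379
The 3 values of 573 occupy positions 1–3 → average rank 2.
The 2 values of 1224 occupy positions 4–5 → average rank (4+5)/2 = 4.5.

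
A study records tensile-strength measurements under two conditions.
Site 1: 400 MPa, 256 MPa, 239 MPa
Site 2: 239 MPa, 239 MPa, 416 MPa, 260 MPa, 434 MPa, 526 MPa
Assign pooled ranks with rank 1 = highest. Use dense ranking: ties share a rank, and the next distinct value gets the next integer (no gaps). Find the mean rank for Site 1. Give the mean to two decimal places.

5.67

Sorted (descending): 526, 434, 416, 400, 260, 256, 239, 239, 239
The 3 values of 239 share dense rank 7.
Remaining distinct values take the next consecutive integers.
Site 1 values → pooled ranks: 400→4, 256→6, 239→7
Mean rank = (4 + 6 + 7) / 3 = 5.67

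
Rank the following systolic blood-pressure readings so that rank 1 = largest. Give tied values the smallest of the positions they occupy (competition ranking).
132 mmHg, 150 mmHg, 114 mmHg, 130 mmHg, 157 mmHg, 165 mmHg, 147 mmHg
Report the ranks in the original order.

Sorted (descending): 165, 157, 150, 147, 132, 130, 114
No ties — each value takes its position as its rank.

5, 3, 7, 6, 2, 1, 4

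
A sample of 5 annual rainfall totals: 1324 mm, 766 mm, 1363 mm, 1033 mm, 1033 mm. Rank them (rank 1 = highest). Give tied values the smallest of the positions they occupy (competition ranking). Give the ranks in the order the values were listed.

2, 5, 1, 3, 3

Sorted (descending): 1363, 1324, 1033, 1033, 766
The 2 values of 1033 occupy positions 3–4 → each gets rank 3.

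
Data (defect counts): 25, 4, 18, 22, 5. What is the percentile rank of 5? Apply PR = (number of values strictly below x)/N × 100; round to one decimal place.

20.0

N = 5.
Strictly below 5: 1. Equal to 5: 1.
PR = 1/5 × 100 = 20.0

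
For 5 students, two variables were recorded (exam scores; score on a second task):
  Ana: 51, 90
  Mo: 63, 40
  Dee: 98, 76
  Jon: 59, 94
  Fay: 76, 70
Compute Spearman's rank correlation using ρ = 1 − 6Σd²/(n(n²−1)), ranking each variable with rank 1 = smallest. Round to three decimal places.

-0.500

Ranks of variable 1: 1, 3, 5, 2, 4
Ranks of variable 2: 4, 1, 3, 5, 2
d = r₁ − r₂: -3, 2, 2, -3, 2
d²: 9, 4, 4, 9, 4; Σd² = 30
ρ = 1 − 6·30/(5·24) = 1 − 180/120 = -0.500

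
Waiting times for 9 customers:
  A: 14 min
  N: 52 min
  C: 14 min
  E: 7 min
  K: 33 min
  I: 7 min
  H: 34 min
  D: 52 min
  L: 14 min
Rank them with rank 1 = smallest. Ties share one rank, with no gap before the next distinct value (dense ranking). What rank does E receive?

Sorted (ascending): 7, 7, 14, 14, 14, 33, 34, 52, 52
The 2 values of 7 share dense rank 1.
The 3 values of 14 share dense rank 2.
The 2 values of 52 share dense rank 5.
Remaining distinct values take the next consecutive integers.
E has value 7 min → rank 1.

1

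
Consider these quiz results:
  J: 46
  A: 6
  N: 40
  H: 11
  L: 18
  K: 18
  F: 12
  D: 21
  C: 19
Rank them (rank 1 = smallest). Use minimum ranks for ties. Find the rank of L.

4

Sorted (ascending): 6, 11, 12, 18, 18, 19, 21, 40, 46
The 2 values of 18 occupy positions 4–5 → each gets rank 4.
L has value 18 → rank 4.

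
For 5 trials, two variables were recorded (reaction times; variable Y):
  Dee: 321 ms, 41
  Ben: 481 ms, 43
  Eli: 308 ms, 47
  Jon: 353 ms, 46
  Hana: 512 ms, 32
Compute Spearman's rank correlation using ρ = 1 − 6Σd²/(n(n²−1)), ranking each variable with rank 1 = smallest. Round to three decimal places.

-0.700

Ranks of variable 1: 2, 4, 1, 3, 5
Ranks of variable 2: 2, 3, 5, 4, 1
d = r₁ − r₂: 0, 1, -4, -1, 4
d²: 0, 1, 16, 1, 16; Σd² = 34
ρ = 1 − 6·34/(5·24) = 1 − 204/120 = -0.700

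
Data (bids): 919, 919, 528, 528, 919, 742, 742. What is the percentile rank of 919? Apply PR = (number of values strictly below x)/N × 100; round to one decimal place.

N = 7.
Strictly below 919: 4. Equal to 919: 3.
PR = 4/7 × 100 = 57.1

57.1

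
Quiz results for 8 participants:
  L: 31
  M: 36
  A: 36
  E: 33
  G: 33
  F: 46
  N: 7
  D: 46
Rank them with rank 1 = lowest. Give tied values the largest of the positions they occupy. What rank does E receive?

Sorted (ascending): 7, 31, 33, 33, 36, 36, 46, 46
The 2 values of 33 occupy positions 3–4 → each gets rank 4.
The 2 values of 36 occupy positions 5–6 → each gets rank 6.
The 2 values of 46 occupy positions 7–8 → each gets rank 8.
E has value 33 → rank 4.

4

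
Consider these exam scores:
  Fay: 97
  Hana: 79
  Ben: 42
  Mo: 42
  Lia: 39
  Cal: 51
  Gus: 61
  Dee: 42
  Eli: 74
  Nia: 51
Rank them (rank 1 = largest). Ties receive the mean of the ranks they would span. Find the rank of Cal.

5.5

Sorted (descending): 97, 79, 74, 61, 51, 51, 42, 42, 42, 39
The 2 values of 51 occupy positions 5–6 → average rank (5+6)/2 = 5.5.
The 3 values of 42 occupy positions 7–9 → average rank 8.
Cal has value 51 → rank 5.5.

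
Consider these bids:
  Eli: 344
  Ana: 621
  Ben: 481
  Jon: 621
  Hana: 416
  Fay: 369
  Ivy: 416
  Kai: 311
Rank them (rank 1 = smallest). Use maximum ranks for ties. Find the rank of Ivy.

Sorted (ascending): 311, 344, 369, 416, 416, 481, 621, 621
The 2 values of 416 occupy positions 4–5 → each gets rank 5.
The 2 values of 621 occupy positions 7–8 → each gets rank 8.
Ivy has value 416 → rank 5.

5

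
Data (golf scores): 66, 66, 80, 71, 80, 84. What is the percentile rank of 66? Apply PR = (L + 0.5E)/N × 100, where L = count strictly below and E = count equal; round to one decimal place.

16.7

N = 6.
Strictly below 66: 0. Equal to 66: 2.
PR = (0 + 0.5·2)/6 × 100 = 16.7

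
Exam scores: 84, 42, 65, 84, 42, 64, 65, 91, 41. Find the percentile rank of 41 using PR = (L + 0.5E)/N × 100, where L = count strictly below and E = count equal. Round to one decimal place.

5.6

N = 9.
Strictly below 41: 0. Equal to 41: 1.
PR = (0 + 0.5·1)/9 × 100 = 5.6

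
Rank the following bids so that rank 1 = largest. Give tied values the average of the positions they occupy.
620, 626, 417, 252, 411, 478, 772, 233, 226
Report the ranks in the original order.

Sorted (descending): 772, 626, 620, 478, 417, 411, 252, 233, 226
No ties — each value takes its position as its rank.

3, 2, 5, 7, 6, 4, 1, 8, 9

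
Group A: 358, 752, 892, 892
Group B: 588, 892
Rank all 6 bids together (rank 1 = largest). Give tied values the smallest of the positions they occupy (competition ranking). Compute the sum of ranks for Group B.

6

Sorted (descending): 892, 892, 892, 752, 588, 358
The 3 values of 892 occupy positions 1–3 → each gets rank 1.
Group B values → pooled ranks: 588→5, 892→1
Rank sum = 5 + 1 = 6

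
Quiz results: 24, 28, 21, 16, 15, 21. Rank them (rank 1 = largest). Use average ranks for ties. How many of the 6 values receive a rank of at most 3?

2

Sorted (descending): 28, 24, 21, 21, 16, 15
The 2 values of 21 occupy positions 3–4 → average rank (3+4)/2 = 3.5.
Ranks ≤ 3: {1, 2} → 2 values.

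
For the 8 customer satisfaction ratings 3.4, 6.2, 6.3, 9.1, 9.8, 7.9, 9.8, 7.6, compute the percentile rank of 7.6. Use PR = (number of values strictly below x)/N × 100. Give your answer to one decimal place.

37.5

N = 8.
Strictly below 7.6: 3. Equal to 7.6: 1.
PR = 3/8 × 100 = 37.5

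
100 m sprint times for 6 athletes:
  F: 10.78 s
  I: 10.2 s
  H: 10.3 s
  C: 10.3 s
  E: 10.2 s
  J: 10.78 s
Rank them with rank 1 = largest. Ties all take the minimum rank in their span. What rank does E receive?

Sorted (descending): 10.78, 10.78, 10.3, 10.3, 10.2, 10.2
The 2 values of 10.78 occupy positions 1–2 → each gets rank 1.
The 2 values of 10.3 occupy positions 3–4 → each gets rank 3.
The 2 values of 10.2 occupy positions 5–6 → each gets rank 5.
E has value 10.2 s → rank 5.

5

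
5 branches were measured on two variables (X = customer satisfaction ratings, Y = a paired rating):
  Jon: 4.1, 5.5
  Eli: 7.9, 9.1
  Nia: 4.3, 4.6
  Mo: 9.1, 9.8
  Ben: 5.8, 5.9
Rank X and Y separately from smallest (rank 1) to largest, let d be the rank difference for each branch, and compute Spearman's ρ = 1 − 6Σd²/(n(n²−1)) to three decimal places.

Ranks of variable 1: 1, 4, 2, 5, 3
Ranks of variable 2: 2, 4, 1, 5, 3
d = r₁ − r₂: -1, 0, 1, 0, 0
d²: 1, 0, 1, 0, 0; Σd² = 2
ρ = 1 − 6·2/(5·24) = 1 − 12/120 = 0.900

0.900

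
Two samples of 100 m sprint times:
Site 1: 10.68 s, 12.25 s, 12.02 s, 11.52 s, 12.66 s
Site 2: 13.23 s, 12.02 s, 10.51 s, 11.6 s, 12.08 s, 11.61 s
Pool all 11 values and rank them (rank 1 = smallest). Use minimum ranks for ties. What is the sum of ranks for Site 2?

Sorted (ascending): 10.51, 10.68, 11.52, 11.6, 11.61, 12.02, 12.02, 12.08, 12.25, 12.66, 13.23
The 2 values of 12.02 occupy positions 6–7 → each gets rank 6.
Site 2 values → pooled ranks: 13.23→11, 12.02→6, 10.51→1, 11.6→4, 12.08→8, 11.61→5
Rank sum = 11 + 6 + 1 + 4 + 8 + 5 = 35

35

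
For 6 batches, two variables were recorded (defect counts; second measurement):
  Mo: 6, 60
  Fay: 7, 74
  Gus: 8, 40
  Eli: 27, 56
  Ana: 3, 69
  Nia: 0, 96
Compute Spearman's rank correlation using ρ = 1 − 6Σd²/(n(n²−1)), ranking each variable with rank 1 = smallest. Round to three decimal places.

-0.771

Ranks of variable 1: 3, 4, 5, 6, 2, 1
Ranks of variable 2: 3, 5, 1, 2, 4, 6
d = r₁ − r₂: 0, -1, 4, 4, -2, -5
d²: 0, 1, 16, 16, 4, 25; Σd² = 62
ρ = 1 − 6·62/(6·35) = 1 − 372/210 = -0.771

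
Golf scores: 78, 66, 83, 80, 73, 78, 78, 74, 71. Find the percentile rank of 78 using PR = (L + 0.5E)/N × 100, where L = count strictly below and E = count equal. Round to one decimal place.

N = 9.
Strictly below 78: 4. Equal to 78: 3.
PR = (4 + 0.5·3)/9 × 100 = 61.1

61.1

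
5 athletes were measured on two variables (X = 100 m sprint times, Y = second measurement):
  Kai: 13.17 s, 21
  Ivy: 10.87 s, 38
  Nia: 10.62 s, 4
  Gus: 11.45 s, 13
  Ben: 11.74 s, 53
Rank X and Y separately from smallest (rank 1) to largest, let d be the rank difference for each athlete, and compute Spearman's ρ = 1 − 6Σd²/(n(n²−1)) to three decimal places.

0.500

Ranks of variable 1: 5, 2, 1, 3, 4
Ranks of variable 2: 3, 4, 1, 2, 5
d = r₁ − r₂: 2, -2, 0, 1, -1
d²: 4, 4, 0, 1, 1; Σd² = 10
ρ = 1 − 6·10/(5·24) = 1 − 60/120 = 0.500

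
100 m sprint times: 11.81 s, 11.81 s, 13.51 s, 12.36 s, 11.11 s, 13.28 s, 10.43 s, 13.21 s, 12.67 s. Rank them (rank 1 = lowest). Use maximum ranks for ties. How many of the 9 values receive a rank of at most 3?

2

Sorted (ascending): 10.43, 11.11, 11.81, 11.81, 12.36, 12.67, 13.21, 13.28, 13.51
The 2 values of 11.81 occupy positions 3–4 → each gets rank 4.
Ranks ≤ 3: {1, 2} → 2 values.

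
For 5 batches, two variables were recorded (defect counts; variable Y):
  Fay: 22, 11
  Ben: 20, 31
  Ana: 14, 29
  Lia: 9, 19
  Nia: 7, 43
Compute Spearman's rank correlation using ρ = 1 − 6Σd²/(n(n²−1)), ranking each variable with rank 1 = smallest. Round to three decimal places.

Ranks of variable 1: 5, 4, 3, 2, 1
Ranks of variable 2: 1, 4, 3, 2, 5
d = r₁ − r₂: 4, 0, 0, 0, -4
d²: 16, 0, 0, 0, 16; Σd² = 32
ρ = 1 − 6·32/(5·24) = 1 − 192/120 = -0.600

-0.600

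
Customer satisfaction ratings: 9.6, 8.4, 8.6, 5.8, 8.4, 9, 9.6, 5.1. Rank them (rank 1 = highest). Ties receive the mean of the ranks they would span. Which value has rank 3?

Sorted (descending): 9.6, 9.6, 9, 8.6, 8.4, 8.4, 5.8, 5.1
The 2 values of 9.6 occupy positions 1–2 → average rank (1+2)/2 = 1.5.
The 2 values of 8.4 occupy positions 5–6 → average rank (5+6)/2 = 5.5.
Rank 3 → value 9.

9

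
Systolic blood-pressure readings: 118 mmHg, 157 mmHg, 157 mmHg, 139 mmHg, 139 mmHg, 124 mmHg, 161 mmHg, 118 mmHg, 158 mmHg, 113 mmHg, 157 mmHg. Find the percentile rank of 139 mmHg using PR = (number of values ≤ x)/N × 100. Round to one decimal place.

N = 11.
Strictly below 139: 4. Equal to 139: 2.
PR = 6/11 × 100 = 54.5

54.5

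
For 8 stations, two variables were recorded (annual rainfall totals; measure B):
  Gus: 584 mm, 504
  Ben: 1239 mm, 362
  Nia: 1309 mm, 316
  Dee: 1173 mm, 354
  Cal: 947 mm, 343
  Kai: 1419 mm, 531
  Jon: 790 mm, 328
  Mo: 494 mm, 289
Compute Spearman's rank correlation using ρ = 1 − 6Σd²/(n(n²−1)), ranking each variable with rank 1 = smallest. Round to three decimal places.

Ranks of variable 1: 2, 6, 7, 5, 4, 8, 3, 1
Ranks of variable 2: 7, 6, 2, 5, 4, 8, 3, 1
d = r₁ − r₂: -5, 0, 5, 0, 0, 0, 0, 0
d²: 25, 0, 25, 0, 0, 0, 0, 0; Σd² = 50
ρ = 1 − 6·50/(8·63) = 1 − 300/504 = 0.405

0.405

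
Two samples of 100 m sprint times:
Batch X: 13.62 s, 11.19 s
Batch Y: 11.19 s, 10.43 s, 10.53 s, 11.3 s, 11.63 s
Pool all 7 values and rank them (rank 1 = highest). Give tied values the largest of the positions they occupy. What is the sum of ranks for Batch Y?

23

Sorted (descending): 13.62, 11.63, 11.3, 11.19, 11.19, 10.53, 10.43
The 2 values of 11.19 occupy positions 4–5 → each gets rank 5.
Batch Y values → pooled ranks: 11.19→5, 10.43→7, 10.53→6, 11.3→3, 11.63→2
Rank sum = 5 + 7 + 6 + 3 + 2 = 23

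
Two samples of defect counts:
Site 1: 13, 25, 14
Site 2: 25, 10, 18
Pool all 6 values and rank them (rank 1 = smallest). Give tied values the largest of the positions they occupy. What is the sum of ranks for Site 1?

Sorted (ascending): 10, 13, 14, 18, 25, 25
The 2 values of 25 occupy positions 5–6 → each gets rank 6.
Site 1 values → pooled ranks: 13→2, 25→6, 14→3
Rank sum = 2 + 6 + 3 = 11

11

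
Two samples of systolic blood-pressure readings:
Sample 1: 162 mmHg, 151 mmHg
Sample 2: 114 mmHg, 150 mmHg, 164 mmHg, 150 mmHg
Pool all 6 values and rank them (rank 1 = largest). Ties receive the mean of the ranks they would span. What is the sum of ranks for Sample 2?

Sorted (descending): 164, 162, 151, 150, 150, 114
The 2 values of 150 occupy positions 4–5 → average rank (4+5)/2 = 4.5.
Sample 2 values → pooled ranks: 114→6, 150→4.5, 164→1, 150→4.5
Rank sum = 6 + 4.5 + 1 + 4.5 = 16

16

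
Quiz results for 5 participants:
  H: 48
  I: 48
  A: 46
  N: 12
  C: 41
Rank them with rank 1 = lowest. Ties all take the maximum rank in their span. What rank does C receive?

2

Sorted (ascending): 12, 41, 46, 48, 48
The 2 values of 48 occupy positions 4–5 → each gets rank 5.
C has value 41 → rank 2.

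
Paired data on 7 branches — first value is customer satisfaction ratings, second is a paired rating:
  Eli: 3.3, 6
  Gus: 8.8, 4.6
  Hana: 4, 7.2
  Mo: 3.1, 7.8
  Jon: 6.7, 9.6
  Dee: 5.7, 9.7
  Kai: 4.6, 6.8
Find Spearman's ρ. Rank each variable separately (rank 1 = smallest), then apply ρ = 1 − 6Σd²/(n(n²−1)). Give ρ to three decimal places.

-0.036

Ranks of variable 1: 2, 7, 3, 1, 6, 5, 4
Ranks of variable 2: 2, 1, 4, 5, 6, 7, 3
d = r₁ − r₂: 0, 6, -1, -4, 0, -2, 1
d²: 0, 36, 1, 16, 0, 4, 1; Σd² = 58
ρ = 1 − 6·58/(7·48) = 1 − 348/336 = -0.036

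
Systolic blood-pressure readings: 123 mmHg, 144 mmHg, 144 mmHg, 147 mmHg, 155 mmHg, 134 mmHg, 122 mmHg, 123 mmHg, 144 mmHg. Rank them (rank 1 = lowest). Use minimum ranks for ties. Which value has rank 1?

Sorted (ascending): 122, 123, 123, 134, 144, 144, 144, 147, 155
The 2 values of 123 occupy positions 2–3 → each gets rank 2.
The 3 values of 144 occupy positions 5–7 → each gets rank 5.
Rank 1 → value 122.

122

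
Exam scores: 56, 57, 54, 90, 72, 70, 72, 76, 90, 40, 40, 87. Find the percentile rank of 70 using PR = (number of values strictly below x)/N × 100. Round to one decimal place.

N = 12.
Strictly below 70: 5. Equal to 70: 1.
PR = 5/12 × 100 = 41.7

41.7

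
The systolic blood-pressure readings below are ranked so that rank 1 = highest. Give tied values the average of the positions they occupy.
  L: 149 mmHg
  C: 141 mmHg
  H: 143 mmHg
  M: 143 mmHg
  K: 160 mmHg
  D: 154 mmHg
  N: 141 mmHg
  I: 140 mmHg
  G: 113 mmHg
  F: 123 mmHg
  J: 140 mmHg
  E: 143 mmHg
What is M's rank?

5

Sorted (descending): 160, 154, 149, 143, 143, 143, 141, 141, 140, 140, 123, 113
The 3 values of 143 occupy positions 4–6 → average rank 5.
The 2 values of 141 occupy positions 7–8 → average rank (7+8)/2 = 7.5.
The 2 values of 140 occupy positions 9–10 → average rank (9+10)/2 = 9.5.
M has value 143 mmHg → rank 5.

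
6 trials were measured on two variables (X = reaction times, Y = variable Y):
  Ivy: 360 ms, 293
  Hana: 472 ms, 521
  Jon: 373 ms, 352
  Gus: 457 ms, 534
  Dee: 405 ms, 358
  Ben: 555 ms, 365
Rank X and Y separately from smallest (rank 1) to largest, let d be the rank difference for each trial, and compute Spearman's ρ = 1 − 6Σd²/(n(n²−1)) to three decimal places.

0.771

Ranks of variable 1: 1, 5, 2, 4, 3, 6
Ranks of variable 2: 1, 5, 2, 6, 3, 4
d = r₁ − r₂: 0, 0, 0, -2, 0, 2
d²: 0, 0, 0, 4, 0, 4; Σd² = 8
ρ = 1 − 6·8/(6·35) = 1 − 48/210 = 0.771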